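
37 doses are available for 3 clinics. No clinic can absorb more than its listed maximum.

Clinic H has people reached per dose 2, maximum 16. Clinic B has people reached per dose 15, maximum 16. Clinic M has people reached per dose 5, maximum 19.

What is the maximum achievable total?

Order the clinics by people reached per dose: Clinic B 15 > Clinic M 5 > Clinic H 2.
Clinic B takes 16 to reach its cap of 16 → 21 left.
Give Clinic M 19 to hit its cap of 19 → 2 left.
Clinic H: +2 (room for 16) → 2. Pool exhausted.
Total = 2×2 + 15×16 + 5×19 = 339.

339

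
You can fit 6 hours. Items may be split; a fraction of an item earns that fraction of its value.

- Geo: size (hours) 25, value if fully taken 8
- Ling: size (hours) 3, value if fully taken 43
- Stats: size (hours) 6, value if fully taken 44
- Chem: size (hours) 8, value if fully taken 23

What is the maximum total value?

Sort by value density: Ling 43/3≈14.3, Stats 44/6≈7.33, Chem 23/8≈2.88, Geo 8/25≈0.32.
Ling: take in full, 3 hours for value 43 ; 3 left.
3 hours left: a 3/6 share of Stats gives 44×3/6 = 22.
Total value = 65.

65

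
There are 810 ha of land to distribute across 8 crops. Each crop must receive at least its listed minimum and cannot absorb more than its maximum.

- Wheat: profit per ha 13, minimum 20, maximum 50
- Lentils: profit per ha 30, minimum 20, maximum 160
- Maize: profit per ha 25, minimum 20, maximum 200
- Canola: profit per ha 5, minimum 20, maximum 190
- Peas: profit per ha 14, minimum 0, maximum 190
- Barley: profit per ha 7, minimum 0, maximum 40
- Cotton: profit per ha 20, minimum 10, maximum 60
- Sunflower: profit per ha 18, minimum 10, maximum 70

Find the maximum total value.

16050

Meeting every minimum uses 20+20+20+20+0+0+10+10 = 100 ha, leaving 710.
Order the crops by profit per ha: Lentils 30 > Maize 25 > Cotton 20 > Sunflower 18 > Peas 14 > Wheat 13 > Barley 7 > Canola 5.
Give Lentils 140 more to hit its cap of 160 — 570 left.
Give Maize 180 more to hit its cap of 200 — 390 left.
Cotton: +50 to 60 (cap) — 340 left.
Give Sunflower 60 more to hit its cap of 70 — 280 left.
Give Peas 190 more to hit its cap of 190 — 90 left.
Wheat: +30 to 50 (cap) — 60 left.
Barley takes 40 more to reach its cap of 40 — 20 left.
Only 20 left; Canola takes them to reach 40.
Total = 13×50 + 30×160 + 25×200 + 5×40 + 14×190 + 7×40 + 20×60 + 18×70 = 16050.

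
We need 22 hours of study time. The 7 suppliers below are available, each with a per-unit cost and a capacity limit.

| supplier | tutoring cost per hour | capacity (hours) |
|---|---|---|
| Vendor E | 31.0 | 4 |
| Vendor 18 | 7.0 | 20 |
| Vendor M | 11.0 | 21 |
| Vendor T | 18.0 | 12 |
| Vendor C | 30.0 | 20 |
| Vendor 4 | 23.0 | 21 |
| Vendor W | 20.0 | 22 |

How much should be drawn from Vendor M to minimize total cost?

Cheapest first:
Vendor 18 at 7.0: take all 20 hours ; 2 still needed.
Vendor M (11.0): take the remaining 2 ; done.
Vendor T, Vendor W, Vendor 4, Vendor C, Vendor E: unused.

2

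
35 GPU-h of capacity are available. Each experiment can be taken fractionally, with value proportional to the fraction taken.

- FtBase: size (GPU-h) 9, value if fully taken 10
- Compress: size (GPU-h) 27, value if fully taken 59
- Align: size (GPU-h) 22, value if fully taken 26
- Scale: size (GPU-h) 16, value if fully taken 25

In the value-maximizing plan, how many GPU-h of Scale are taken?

8

Sort by value density: Compress 59/27≈2.19, Scale 25/16≈1.56, Align 26/22≈1.18, FtBase 10/9≈1.11.
Take all of Compress (27 GPU-h, value 59) → 8 GPU-h left.
Only 8 GPU-h remain; take 8/16 of Scale for value 25×8/16 = 12.5.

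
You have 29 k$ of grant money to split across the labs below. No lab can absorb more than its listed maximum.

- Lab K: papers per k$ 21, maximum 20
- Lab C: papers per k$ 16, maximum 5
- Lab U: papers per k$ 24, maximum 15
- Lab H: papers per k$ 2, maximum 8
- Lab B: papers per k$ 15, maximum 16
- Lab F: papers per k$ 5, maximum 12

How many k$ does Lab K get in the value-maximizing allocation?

14

Rank by papers per k$: Lab U 24 > Lab K 21 > Lab C 16 > Lab B 15 > Lab F 5 > Lab H 2.
Lab U takes 15 to reach its cap of 15 — 14 left.
Only 14 left; Lab K takes them to reach 14.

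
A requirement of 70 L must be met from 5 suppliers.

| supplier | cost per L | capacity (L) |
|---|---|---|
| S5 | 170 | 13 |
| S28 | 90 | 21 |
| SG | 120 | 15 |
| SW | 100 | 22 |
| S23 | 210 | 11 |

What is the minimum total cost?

7930

Cheapest first:
Take 21 from S28 at 90 → need 49 more.
SW at 100: take all 22 L → 27 still needed.
SG at 120: take all 15 L → 12 still needed.
Take 12 from S5 at 170 to finish.
S23: unused.
Cost = 21×90 + 22×100 + 15×120 + 12×170 = 7930.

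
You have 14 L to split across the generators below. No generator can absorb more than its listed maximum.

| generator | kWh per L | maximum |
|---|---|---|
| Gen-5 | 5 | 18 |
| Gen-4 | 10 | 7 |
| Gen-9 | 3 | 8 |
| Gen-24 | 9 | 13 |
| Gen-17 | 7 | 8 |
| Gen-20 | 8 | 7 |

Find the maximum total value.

Order the generators by kWh per L: Gen-4 10 > Gen-24 9 > Gen-20 8 > Gen-17 7 > Gen-5 5 > Gen-9 3.
Gen-4 takes 7 to reach its cap of 7 — 7 left.
Gen-24: +7 (room for 13) → 7. Pool exhausted.
Total = 10×7 + 9×7 = 133.

133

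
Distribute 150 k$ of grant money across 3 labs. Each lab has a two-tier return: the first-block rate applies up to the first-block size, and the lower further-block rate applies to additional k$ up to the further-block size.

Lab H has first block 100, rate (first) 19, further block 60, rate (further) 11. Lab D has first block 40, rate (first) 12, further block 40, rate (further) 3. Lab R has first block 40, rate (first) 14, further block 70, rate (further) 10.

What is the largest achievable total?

Order all 6 blocks by rate: Lab H/T1 19 > Lab R/T1 14 > Lab D/T1 12 > Lab H/T2 11 > Lab R/T2 10 > Lab D/T2 3.
Lab H T1 at 19: fill all 100 — 50 left.
Fill Lab R T1 block (40 at 14) — 10 left.
Lab D/T1: +10 of 40 at 12; pool empty.
Total = 19×100 + 14×40 + 12×10 = 2580.

2580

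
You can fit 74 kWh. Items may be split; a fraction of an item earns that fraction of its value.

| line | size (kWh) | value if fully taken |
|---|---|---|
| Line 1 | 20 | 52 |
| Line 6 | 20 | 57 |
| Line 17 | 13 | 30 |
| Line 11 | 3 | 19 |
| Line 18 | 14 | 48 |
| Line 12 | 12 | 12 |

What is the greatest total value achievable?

Rank by value-to-size ratio: Line 11 19/3≈6.33, Line 18 48/14≈3.43, Line 6 57/20≈2.85, Line 1 52/20≈2.6, Line 17 30/13≈2.31, Line 12 12/12≈1.
Line 11: take in full, 3 kWh for value 19 — 71 left.
Line 18: take in full, 14 kWh for value 48 — 57 left.
Take all of Line 6 (20 kWh, value 57) — 37 kWh left.
Take all of Line 1 (20 kWh, value 52) — 17 kWh left.
Take all of Line 17 (13 kWh, value 30) — 4 kWh left.
Fill the last 4 kWh with part of Line 12: 4/12 of it earns 4.
Total value = 210.

210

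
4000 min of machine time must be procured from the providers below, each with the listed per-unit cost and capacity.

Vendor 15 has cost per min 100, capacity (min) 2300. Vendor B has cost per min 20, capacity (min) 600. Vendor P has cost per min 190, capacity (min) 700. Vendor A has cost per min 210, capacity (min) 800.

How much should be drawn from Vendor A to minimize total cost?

400

Fill from the cheapest provider first.
Vendor B (20): use full 600 ; 3400 min to go.
Vendor 15 at 100: take all 2300 min ; 1100 still needed.
Vendor P at 190: take all 700 min ; 400 still needed.
Vendor A (210): take the remaining 400 ; done.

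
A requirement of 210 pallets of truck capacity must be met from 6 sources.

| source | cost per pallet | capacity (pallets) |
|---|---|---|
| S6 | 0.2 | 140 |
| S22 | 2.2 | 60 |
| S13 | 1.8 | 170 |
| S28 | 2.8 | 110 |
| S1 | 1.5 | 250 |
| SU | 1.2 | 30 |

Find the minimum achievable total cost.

124

Cheapest first:
S6 at 0.2: take all 140 pallets ; 70 still needed.
SU at 1.2: take all 30 pallets ; 40 still needed.
S1 at 1.5: take 40 of its 250 ; requirement met.
S13, S22, S28: unused.
Cost = 140×0.2 + 30×1.2 + 40×1.5 = 124.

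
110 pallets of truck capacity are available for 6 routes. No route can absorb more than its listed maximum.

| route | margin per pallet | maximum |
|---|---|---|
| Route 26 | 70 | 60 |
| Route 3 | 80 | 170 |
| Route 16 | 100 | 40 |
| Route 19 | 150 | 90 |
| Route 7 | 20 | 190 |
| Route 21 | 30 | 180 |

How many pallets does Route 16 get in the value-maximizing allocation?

20

Order the routes by margin per pallet: Route 19 150 > Route 16 100 > Route 3 80 > Route 26 70 > Route 21 30 > Route 7 20.
Give Route 19 90 to hit its cap of 90 — 20 left.
Only 20 left; Route 16 takes them to reach 20.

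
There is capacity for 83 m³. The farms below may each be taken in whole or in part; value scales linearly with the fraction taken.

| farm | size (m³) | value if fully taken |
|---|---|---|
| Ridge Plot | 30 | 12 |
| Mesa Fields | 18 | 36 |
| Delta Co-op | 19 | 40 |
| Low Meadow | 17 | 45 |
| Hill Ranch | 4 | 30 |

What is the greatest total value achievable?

161

Sort by value density: Hill Ranch 30/4≈7.5, Low Meadow 45/17≈2.65, Delta Co-op 40/19≈2.11, Mesa Fields 36/18≈2, Ridge Plot 12/30≈0.4.
Hill Ranch: take in full, 4 m³ for value 30 ; 79 left.
Take all of Low Meadow (17 m³, value 45) ; 62 m³ left.
Take all of Delta Co-op (19 m³, value 40) ; 43 m³ left.
Take all of Mesa Fields (18 m³, value 36) ; 25 m³ left.
Fill the last 25 m³ with part of Ridge Plot: 25/30 of it earns 10.
Total value = 161.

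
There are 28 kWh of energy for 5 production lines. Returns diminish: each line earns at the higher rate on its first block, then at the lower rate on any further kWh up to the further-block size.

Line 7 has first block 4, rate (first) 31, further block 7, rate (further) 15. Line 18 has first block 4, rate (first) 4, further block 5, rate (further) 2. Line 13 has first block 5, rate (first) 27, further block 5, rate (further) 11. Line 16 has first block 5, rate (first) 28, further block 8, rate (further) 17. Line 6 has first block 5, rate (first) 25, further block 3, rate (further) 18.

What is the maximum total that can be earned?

680

Rank every tier by rate: Line 7/tier1 31 > Line 16/tier1 28 > Line 13/tier1 27 > Line 6/tier1 25 > Line 6/tier2 18 > Line 16/tier2 17 > Line 7/tier2 15 > Line 13/tier2 11 > Line 18/tier1 4 > Line 18/tier2 2.
Line 7 tier1 at 31: fill all 4 — 24 left.
Line 16/tier1 (28): +5 — 19 left.
Line 13/tier1 (27): +5 — 14 left.
Fill Line 6 tier1 block (5 at 25) — 9 left.
Line 6/tier2 (18): +3 — 6 left.
Line 16 tier2 at 17: only 6 left, fill 6.
Total = 31×4 + 28×5 + 27×5 + 25×5 + 18×3 + 17×6 = 680.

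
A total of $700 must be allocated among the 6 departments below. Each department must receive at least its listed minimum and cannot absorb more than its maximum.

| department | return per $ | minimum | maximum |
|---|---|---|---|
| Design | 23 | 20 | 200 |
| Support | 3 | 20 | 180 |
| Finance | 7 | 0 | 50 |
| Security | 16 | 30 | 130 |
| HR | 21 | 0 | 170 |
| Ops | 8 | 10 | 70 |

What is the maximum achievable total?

11400

Meeting every minimum uses 20+20+0+30+0+10 = 80 $, leaving 620.
Order the departments by return per $: Design 23 > HR 21 > Security 16 > Ops 8 > Finance 7 > Support 3.
Design takes 180 more to reach its cap of 200 → 440 left.
HR takes 170 more to reach its cap of 170 → 270 left.
Give Security 100 more to hit its cap of 130 → 170 left.
Ops: +60 to 70 (cap) → 110 left.
Finance: +50 to 50 (cap) → 60 left.
Support has room for 160 more but only 60 remain, so it gets 80.
Total = 23×200 + 3×80 + 7×50 + 16×130 + 21×170 + 8×70 = 11400.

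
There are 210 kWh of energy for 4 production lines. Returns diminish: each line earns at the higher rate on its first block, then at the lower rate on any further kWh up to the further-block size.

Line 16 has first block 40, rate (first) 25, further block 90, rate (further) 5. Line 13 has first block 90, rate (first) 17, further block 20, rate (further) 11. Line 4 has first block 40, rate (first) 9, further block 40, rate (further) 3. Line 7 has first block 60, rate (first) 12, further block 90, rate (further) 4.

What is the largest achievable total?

3470

Treat each block as its own option and order by rate: Line 16/first 25 > Line 13/first 17 > Line 7/first 12 > Line 13/second 11 > Line 4/first 9 > Line 16/second 5 > Line 7/second 4 > Line 4/second 3.
Fill Line 16 first block (40 at 25) — 170 left.
Fill Line 13 first block (90 at 17) — 80 left.
Fill Line 7 first block (60 at 12) — 20 left.
Fill Line 13 second block (20 at 11) — 0 left.
Total = 25×40 + 17×90 + 12×60 + 11×20 = 3470.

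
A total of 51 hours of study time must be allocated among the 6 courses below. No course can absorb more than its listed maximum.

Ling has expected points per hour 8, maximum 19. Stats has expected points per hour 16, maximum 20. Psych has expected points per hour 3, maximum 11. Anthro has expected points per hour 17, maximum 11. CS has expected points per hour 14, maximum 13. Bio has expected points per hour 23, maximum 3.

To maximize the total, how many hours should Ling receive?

4

Rank by expected points per hour: Bio 23 > Anthro 17 > Stats 16 > CS 14 > Ling 8 > Psych 3.
Bio: +3 to 3 (cap) ; 48 left.
Anthro takes 11 to reach its cap of 11 ; 37 left.
Give Stats 20 to hit its cap of 20 ; 17 left.
Give CS 13 to hit its cap of 13 ; 4 left.
Ling has room for 19 but only 4 remain, so it gets 4.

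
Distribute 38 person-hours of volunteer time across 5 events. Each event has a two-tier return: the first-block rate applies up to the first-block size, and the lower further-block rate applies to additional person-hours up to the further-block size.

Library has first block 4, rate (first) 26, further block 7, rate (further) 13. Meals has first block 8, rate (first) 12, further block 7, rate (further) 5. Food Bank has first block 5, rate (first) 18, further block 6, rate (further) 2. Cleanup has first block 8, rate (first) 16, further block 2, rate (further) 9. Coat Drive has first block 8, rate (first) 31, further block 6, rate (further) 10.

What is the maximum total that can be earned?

Rank every tier by rate: Coat Drive/T1 31 > Library/T1 26 > Food Bank/T1 18 > Cleanup/T1 16 > Library/T2 13 > Meals/T1 12 > Coat Drive/T2 10 > Cleanup/T2 9 > Meals/T2 5 > Food Bank/T2 2.
Coat Drive T1 at 31: fill all 8 ; 30 left.
Library/T1 (26): +4 ; 26 left.
Food Bank/T1 (18): +5 ; 21 left.
Cleanup/T1 (16): +8 ; 13 left.
Fill Library T2 block (7 at 13) ; 6 left.
Meals/T1: +6 of 8 at 12; pool empty.
Total = 31×8 + 26×4 + 18×5 + 16×8 + 13×7 + 12×6 = 733.

733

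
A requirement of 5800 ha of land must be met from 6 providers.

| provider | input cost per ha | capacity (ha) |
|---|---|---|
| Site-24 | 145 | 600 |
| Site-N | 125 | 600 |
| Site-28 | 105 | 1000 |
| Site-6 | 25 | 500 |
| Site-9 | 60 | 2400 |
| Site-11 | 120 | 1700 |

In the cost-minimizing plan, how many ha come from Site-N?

Fill from the cheapest provider first.
Take 500 from Site-6 at 25 → need 5300 more.
Site-9 (60): use full 2400 → 2900 ha to go.
Take 1000 from Site-28 at 105 → need 1900 more.
Site-11 at 120: take all 1700 ha → 200 still needed.
Site-N (125): take the remaining 200 → done.
Site-24: unused.

200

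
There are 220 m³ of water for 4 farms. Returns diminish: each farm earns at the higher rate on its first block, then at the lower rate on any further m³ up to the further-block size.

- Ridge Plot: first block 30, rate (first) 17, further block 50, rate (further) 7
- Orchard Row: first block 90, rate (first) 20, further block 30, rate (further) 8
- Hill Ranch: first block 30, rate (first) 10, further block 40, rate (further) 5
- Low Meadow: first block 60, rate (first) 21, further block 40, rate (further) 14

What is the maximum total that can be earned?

4130

Treat each block as its own option and order by rate: Low Meadow/tier1 21 > Orchard Row/tier1 20 > Ridge Plot/tier1 17 > Low Meadow/tier2 14 > Hill Ranch/tier1 10 > Orchard Row/tier2 8 > Ridge Plot/tier2 7 > Hill Ranch/tier2 5.
Low Meadow tier1 at 21: fill all 60 — 160 left.
Orchard Row tier1 at 20: fill all 90 — 70 left.
Fill Ridge Plot tier1 block (30 at 17) — 40 left.
Low Meadow tier2 at 14: fill all 40 — 0 left.
Total = 21×60 + 20×90 + 17×30 + 14×40 = 4130.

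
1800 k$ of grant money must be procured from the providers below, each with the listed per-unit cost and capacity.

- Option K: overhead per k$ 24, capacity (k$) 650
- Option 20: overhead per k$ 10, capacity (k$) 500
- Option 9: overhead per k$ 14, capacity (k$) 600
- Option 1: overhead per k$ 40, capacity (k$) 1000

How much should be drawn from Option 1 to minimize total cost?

Use providers in increasing cost order.
Take 500 from Option 20 at 10 ; need 1300 more.
Take 600 from Option 9 at 14 ; need 700 more.
Option K at 24: take all 650 k$ ; 50 still needed.
Option 1 (40): take the remaining 50 ; done.

50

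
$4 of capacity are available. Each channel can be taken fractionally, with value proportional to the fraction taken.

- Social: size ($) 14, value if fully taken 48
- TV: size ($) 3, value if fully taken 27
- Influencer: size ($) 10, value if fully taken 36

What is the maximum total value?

Rank by value-to-size ratio: TV 27/3≈9, Influencer 36/10≈3.6, Social 48/14≈3.43.
All 3 $ of TV fit (value 27) → 1 remain.
Fill the last 1 $ with part of Influencer: 1/10 of it earns 3.6.
Total value = 30.6.

30.6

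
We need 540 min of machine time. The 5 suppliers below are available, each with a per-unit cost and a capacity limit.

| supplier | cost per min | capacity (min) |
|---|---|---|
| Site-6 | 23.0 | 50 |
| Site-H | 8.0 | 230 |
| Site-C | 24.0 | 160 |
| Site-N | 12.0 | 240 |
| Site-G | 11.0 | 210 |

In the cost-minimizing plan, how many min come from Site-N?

Fill from the cheapest supplier first.
Take 230 from Site-H at 8.0 → need 310 more.
Take 210 from Site-G at 11.0 → need 100 more.
Site-N (12.0): take the remaining 100 → done.
Site-6, Site-C: unused.

100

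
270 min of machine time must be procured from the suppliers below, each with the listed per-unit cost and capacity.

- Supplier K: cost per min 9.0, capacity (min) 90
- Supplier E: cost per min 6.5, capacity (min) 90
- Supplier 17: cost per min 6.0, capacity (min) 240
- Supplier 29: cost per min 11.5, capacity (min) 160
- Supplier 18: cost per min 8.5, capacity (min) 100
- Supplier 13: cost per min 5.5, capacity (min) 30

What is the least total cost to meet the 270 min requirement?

Cheapest first:
Supplier 13 at 5.5: take all 30 min — 240 still needed.
Supplier 17 (6.0): use full 240 — 0 min to go.
Supplier E, Supplier 18, Supplier K, Supplier 29: unused.
Cost = 30×5.5 + 240×6.0 = 1605.

1605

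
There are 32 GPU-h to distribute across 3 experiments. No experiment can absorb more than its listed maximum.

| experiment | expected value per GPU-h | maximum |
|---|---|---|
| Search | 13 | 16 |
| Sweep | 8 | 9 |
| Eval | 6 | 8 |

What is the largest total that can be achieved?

322

Rank by expected value per GPU-h: Search 13 > Sweep 8 > Eval 6.
Give Search 16 to hit its cap of 16 — 16 left.
Give Sweep 9 to hit its cap of 9 — 7 left.
Eval has room for 8 but only 7 remain, so it gets 7.
Total = 13×16 + 8×9 + 6×7 = 322.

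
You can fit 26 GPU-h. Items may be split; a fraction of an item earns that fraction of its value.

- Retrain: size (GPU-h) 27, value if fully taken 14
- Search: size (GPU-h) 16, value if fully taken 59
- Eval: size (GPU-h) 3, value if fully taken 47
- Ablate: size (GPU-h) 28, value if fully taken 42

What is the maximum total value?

Sort by value density: Eval 47/3≈15.7, Search 59/16≈3.69, Ablate 42/28≈1.5, Retrain 14/27≈0.519.
Take all of Eval (3 GPU-h, value 47) — 23 GPU-h left.
Take all of Search (16 GPU-h, value 59) — 7 GPU-h left.
Only 7 GPU-h remain; take 7/28 of Ablate for value 42×7/28 = 10.5.
Total value = 116.5.

116.5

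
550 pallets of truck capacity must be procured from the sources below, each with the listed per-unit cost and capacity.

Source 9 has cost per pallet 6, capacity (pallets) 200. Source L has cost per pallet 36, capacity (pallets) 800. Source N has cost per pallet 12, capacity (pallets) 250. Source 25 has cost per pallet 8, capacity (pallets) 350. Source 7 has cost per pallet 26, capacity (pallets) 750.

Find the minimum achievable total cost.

Cheapest first:
Source 9 at 6: take all 200 pallets → 350 still needed.
Take 350 from Source 25 at 8 → need 0 more.
Source N, Source 7, Source L: unused.
Cost = 200×6 + 350×8 = 4000.

4000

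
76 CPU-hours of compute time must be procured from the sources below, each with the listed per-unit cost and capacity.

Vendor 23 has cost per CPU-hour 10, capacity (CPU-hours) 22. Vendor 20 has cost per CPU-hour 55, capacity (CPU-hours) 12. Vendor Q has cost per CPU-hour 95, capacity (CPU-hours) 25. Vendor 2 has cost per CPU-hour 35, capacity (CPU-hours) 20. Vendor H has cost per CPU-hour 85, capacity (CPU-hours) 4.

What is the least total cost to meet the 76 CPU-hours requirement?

3630

Cheapest first:
Vendor 23 at 10: take all 22 CPU-hours → 54 still needed.
Take 20 from Vendor 2 at 35 → need 34 more.
Vendor 20 (55): use full 12 → 22 CPU-hours to go.
Vendor H at 85: take all 4 CPU-hours → 18 still needed.
Vendor Q (95): take the remaining 18 → done.
Cost = 22×10 + 20×35 + 12×55 + 4×85 + 18×95 = 3630.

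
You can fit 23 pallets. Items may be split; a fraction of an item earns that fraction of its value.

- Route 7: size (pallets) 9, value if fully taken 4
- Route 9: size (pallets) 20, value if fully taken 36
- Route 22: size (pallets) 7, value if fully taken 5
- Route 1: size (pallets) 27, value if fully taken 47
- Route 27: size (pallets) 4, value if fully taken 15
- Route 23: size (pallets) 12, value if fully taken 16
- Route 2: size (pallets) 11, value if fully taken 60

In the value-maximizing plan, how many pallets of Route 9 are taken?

Sort by value density: Route 2 60/11≈5.45, Route 27 15/4≈3.75, Route 9 36/20≈1.8, Route 1 47/27≈1.74, Route 23 16/12≈1.33, Route 22 5/7≈0.714, Route 7 4/9≈0.444.
Route 2: take in full, 11 pallets for value 60 → 12 left.
Take all of Route 27 (4 pallets, value 15) → 8 pallets left.
Only 8 pallets remain; take 8/20 of Route 9 for value 36×8/20 = 14.4.

8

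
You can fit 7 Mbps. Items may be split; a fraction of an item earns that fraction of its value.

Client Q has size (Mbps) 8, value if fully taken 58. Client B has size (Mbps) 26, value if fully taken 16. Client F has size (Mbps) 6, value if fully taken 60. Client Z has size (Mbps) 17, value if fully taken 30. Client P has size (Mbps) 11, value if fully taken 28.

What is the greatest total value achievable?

Rank by value-to-size ratio: Client F 60/6≈10, Client Q 58/8≈7.25, Client P 28/11≈2.55, Client Z 30/17≈1.76, Client B 16/26≈0.615.
All 6 Mbps of Client F fit (value 60) ; 1 remain.
1 Mbps left: a 1/8 share of Client Q gives 58×1/8 = 7.25.
Total value = 67.25.

67.25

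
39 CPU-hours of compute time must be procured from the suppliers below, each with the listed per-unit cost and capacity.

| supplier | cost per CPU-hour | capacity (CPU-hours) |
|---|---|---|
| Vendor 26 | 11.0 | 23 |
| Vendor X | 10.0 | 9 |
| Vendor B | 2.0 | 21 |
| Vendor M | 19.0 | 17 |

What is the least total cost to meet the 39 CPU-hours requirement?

231

Cheapest first:
Vendor B at 2.0: take all 21 CPU-hours → 18 still needed.
Vendor X (10.0): use full 9 → 9 CPU-hours to go.
Vendor 26 at 11.0: take 9 of its 23 → requirement met.
Vendor M: unused.
Cost = 21×2.0 + 9×10.0 + 9×11.0 = 231.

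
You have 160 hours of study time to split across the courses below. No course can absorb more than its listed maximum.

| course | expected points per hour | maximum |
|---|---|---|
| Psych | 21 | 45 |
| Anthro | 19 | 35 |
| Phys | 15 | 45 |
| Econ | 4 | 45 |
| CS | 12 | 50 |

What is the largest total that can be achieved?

Highest expected points per hour first: Psych 21 > Anthro 19 > Phys 15 > CS 12 > Econ 4.
Give Psych 45 to hit its cap of 45 → 115 left.
Give Anthro 35 to hit its cap of 35 → 80 left.
Give Phys 45 to hit its cap of 45 → 35 left.
CS has room for 50 but only 35 remain, so it gets 35.
Total = 21×45 + 19×35 + 15×45 + 12×35 = 2705.

2705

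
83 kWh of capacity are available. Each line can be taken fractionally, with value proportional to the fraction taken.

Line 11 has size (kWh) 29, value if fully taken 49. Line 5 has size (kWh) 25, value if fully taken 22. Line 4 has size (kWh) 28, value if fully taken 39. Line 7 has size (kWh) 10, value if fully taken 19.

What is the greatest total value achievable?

Sort by value density: Line 7 19/10≈1.9, Line 11 49/29≈1.69, Line 4 39/28≈1.39, Line 5 22/25≈0.88.
Line 7: take in full, 10 kWh for value 19 ; 73 left.
Line 11: take in full, 29 kWh for value 49 ; 44 left.
Take all of Line 4 (28 kWh, value 39) ; 16 kWh left.
Fill the last 16 kWh with part of Line 5: 16/25 of it earns 14.08.
Total value = 121.08.

121.08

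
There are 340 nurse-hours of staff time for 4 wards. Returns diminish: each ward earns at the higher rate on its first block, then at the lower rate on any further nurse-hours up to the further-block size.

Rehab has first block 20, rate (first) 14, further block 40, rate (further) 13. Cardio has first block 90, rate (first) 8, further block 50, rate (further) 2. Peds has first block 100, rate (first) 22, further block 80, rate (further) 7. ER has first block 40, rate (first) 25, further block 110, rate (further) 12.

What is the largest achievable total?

5560

Treat each block as its own option and order by rate: ER/T1 25 > Peds/T1 22 > Rehab/T1 14 > Rehab/T2 13 > ER/T2 12 > Cardio/T1 8 > Peds/T2 7 > Cardio/T2 2.
Fill ER T1 block (40 at 25) — 300 left.
Peds T1 at 22: fill all 100 — 200 left.
Rehab T1 at 14: fill all 20 — 180 left.
Rehab/T2 (13): +40 — 140 left.
Fill ER T2 block (110 at 12) — 30 left.
Cardio/T1: +30 of 90 at 8; pool empty.
Total = 25×40 + 22×100 + 14×20 + 13×40 + 12×110 + 8×30 = 5560.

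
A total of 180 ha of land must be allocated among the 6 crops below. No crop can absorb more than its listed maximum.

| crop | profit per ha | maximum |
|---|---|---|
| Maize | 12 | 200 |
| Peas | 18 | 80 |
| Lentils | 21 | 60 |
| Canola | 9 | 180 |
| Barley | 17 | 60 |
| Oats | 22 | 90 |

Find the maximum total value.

3780

Rank by profit per ha: Oats 22 > Lentils 21 > Peas 18 > Barley 17 > Maize 12 > Canola 9.
Oats: +90 to 90 (cap) — 90 left.
Give Lentils 60 to hit its cap of 60 — 30 left.
Peas has room for 80 but only 30 remain, so it gets 30.
Total = 18×30 + 21×60 + 22×90 = 3780.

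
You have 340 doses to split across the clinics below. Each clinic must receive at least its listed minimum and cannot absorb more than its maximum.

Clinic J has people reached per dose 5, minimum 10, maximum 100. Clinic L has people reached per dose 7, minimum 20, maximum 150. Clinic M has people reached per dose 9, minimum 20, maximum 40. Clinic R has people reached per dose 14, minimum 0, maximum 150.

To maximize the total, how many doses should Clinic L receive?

140

Meeting every minimum uses 10+20+20+0 = 50 doses, leaving 290.
Highest people reached per dose first: Clinic R 14 > Clinic M 9 > Clinic L 7 > Clinic J 5.
Clinic R: +150 to 150 (cap) ; 140 left.
Give Clinic M 20 more to hit its cap of 40 ; 120 left.
Clinic L has room for 130 more but only 120 remain, so it gets 140.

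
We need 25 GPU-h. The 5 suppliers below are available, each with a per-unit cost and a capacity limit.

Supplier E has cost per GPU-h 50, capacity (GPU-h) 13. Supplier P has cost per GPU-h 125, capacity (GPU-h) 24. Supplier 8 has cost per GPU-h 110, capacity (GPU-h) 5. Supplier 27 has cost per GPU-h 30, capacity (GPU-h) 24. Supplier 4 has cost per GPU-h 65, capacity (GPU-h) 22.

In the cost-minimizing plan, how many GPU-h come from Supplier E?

1

Cheapest first:
Supplier 27 (30): use full 24 — 1 GPU-h to go.
Take 1 from Supplier E at 50 to finish.
Supplier 4, Supplier 8, Supplier P: unused.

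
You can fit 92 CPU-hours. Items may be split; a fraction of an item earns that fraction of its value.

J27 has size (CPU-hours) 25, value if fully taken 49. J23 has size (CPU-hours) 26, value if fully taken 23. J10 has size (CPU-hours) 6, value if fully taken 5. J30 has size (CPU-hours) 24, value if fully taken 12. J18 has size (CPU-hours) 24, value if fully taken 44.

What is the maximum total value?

126.5

Rank by value-to-size ratio: J27 49/25≈1.96, J18 44/24≈1.83, J23 23/26≈0.885, J10 5/6≈0.833, J30 12/24≈0.5.
All 25 CPU-hours of J27 fit (value 49) → 67 remain.
Take all of J18 (24 CPU-hours, value 44) → 43 CPU-hours left.
J23: take in full, 26 CPU-hours for value 23 → 17 left.
J10: take in full, 6 CPU-hours for value 5 → 11 left.
11 CPU-hours left: a 11/24 share of J30 gives 12×11/24 = 5.5.
Total value = 126.5.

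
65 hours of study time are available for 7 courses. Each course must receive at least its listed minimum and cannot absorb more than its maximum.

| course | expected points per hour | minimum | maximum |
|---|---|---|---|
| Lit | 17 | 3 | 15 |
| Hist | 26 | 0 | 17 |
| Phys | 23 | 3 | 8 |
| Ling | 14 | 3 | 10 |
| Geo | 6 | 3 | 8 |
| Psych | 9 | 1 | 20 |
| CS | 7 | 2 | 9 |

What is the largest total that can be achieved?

1143

Meeting every minimum uses 3+0+3+3+3+1+2 = 15 hours, leaving 50.
Rank by expected points per hour: Hist 26 > Phys 23 > Lit 17 > Ling 14 > Psych 9 > CS 7 > Geo 6.
Hist: +17 to 17 (cap) → 33 left.
Phys: +5 to 8 (cap) → 28 left.
Lit takes 12 more to reach its cap of 15 → 16 left.
Ling: +7 to 10 (cap) → 9 left.
Psych: +9 (room for 19) → 10. Pool exhausted.
Total = 17×15 + 26×17 + 23×8 + 14×10 + 6×3 + 9×10 + 7×2 = 1143.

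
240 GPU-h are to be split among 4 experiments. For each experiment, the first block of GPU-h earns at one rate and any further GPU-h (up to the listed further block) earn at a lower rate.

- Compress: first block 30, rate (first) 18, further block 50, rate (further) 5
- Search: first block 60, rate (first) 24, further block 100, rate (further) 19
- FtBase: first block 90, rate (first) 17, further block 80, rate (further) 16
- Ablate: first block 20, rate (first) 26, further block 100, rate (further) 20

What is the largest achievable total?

5100

Treat each block as its own option and order by rate: Ablate/tier1 26 > Search/tier1 24 > Ablate/tier2 20 > Search/tier2 19 > Compress/tier1 18 > FtBase/tier1 17 > FtBase/tier2 16 > Compress/tier2 5.
Ablate tier1 at 26: fill all 20 ; 220 left.
Search tier1 at 24: fill all 60 ; 160 left.
Ablate tier2 at 20: fill all 100 ; 60 left.
Search/tier2: +60 of 100 at 19; pool empty.
Total = 26×20 + 24×60 + 20×100 + 19×60 = 5100.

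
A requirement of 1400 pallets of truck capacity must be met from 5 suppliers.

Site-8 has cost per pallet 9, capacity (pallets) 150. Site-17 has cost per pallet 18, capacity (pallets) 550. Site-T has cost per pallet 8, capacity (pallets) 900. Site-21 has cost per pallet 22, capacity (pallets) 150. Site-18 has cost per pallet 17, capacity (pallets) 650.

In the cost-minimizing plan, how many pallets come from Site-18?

Cheapest first:
Site-T at 8: take all 900 pallets ; 500 still needed.
Site-8 at 9: take all 150 pallets ; 350 still needed.
Take 350 from Site-18 at 17 to finish.
Site-17, Site-21: unused.

350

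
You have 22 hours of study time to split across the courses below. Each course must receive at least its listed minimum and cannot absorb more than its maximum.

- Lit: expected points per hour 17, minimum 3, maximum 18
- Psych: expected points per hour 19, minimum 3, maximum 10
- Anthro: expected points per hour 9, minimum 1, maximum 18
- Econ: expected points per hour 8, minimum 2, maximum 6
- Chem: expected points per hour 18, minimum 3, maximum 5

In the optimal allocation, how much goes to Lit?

4

Meeting every minimum uses 3+3+1+2+3 = 12 hours, leaving 10.
Order the courses by expected points per hour: Psych 19 > Chem 18 > Lit 17 > Anthro 9 > Econ 8.
Psych takes 7 more to reach its cap of 10 ; 3 left.
Chem: +2 to 5 (cap) ; 1 left.
Lit: +1 (room for 15) → 4. Pool exhausted.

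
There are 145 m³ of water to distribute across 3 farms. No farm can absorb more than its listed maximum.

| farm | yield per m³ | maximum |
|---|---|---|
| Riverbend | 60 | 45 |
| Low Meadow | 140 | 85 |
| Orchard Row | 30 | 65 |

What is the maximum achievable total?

15050

Rank by yield per m³: Low Meadow 140 > Riverbend 60 > Orchard Row 30.
Give Low Meadow 85 to hit its cap of 85 — 60 left.
Riverbend: +45 to 45 (cap) — 15 left.
Orchard Row: +15 (room for 65) → 15. Pool exhausted.
Total = 60×45 + 140×85 + 30×15 = 15050.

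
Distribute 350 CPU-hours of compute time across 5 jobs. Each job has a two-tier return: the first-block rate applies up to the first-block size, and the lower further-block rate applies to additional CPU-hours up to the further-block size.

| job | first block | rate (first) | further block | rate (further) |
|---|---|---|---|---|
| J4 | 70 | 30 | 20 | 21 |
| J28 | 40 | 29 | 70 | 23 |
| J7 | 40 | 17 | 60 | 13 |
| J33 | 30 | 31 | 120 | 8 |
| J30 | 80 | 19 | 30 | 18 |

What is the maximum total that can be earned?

8450

Rank every tier by rate: J33/T1 31 > J4/T1 30 > J28/T1 29 > J28/T2 23 > J4/T2 21 > J30/T1 19 > J30/T2 18 > J7/T1 17 > J7/T2 13 > J33/T2 8.
J33/T1 (31): +30 — 320 left.
J4 T1 at 30: fill all 70 — 250 left.
J28/T1 (29): +40 — 210 left.
J28 T2 at 23: fill all 70 — 140 left.
J4 T2 at 21: fill all 20 — 120 left.
J30 T1 at 19: fill all 80 — 40 left.
J30/T2 (18): +30 — 10 left.
J7 T1 at 17: only 10 left, fill 10.
Total = 31×30 + 30×70 + 29×40 + 23×70 + 21×20 + 19×80 + 18×30 + 17×10 = 8450.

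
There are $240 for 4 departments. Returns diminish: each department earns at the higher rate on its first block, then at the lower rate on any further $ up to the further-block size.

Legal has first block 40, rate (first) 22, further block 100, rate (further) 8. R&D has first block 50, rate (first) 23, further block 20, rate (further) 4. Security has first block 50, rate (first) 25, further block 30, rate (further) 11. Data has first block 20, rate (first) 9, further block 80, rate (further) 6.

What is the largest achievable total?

4190

Rank every tier by rate: Security/tier1 25 > R&D/tier1 23 > Legal/tier1 22 > Security/tier2 11 > Data/tier1 9 > Legal/tier2 8 > Data/tier2 6 > R&D/tier2 4.
Security/tier1 (25): +50 ; 190 left.
Fill R&D tier1 block (50 at 23) ; 140 left.
Legal tier1 at 22: fill all 40 ; 100 left.
Fill Security tier2 block (30 at 11) ; 70 left.
Data/tier1 (9): +20 ; 50 left.
50 remain; put them into Legal tier2 at 8.
Total = 25×50 + 23×50 + 22×40 + 11×30 + 9×20 + 8×50 = 4190.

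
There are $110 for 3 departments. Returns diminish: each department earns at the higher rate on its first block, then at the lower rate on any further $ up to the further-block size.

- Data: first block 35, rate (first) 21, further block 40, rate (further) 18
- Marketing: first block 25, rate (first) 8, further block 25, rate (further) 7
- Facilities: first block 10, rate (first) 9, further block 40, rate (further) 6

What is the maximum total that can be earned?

Rank every tier by rate: Data/tier1 21 > Data/tier2 18 > Facilities/tier1 9 > Marketing/tier1 8 > Marketing/tier2 7 > Facilities/tier2 6.
Fill Data tier1 block (35 at 21) — 75 left.
Data/tier2 (18): +40 — 35 left.
Facilities/tier1 (9): +10 — 25 left.
Marketing tier1 at 8: fill all 25 — 0 left.
Total = 21×35 + 18×40 + 9×10 + 8×25 = 1745.

1745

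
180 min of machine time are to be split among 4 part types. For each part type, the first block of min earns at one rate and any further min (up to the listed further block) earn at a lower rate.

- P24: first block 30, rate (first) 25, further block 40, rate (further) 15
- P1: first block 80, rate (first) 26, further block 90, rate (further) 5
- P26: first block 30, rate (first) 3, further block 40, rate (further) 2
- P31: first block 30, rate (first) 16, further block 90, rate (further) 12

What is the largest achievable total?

3910

Treat each block as its own option and order by rate: P1/T1 26 > P24/T1 25 > P31/T1 16 > P24/T2 15 > P31/T2 12 > P1/T2 5 > P26/T1 3 > P26/T2 2.
P1/T1 (26): +80 ; 100 left.
P24 T1 at 25: fill all 30 ; 70 left.
P31/T1 (16): +30 ; 40 left.
P24 T2 at 15: fill all 40 ; 0 left.
Total = 26×80 + 25×30 + 16×30 + 15×40 = 3910.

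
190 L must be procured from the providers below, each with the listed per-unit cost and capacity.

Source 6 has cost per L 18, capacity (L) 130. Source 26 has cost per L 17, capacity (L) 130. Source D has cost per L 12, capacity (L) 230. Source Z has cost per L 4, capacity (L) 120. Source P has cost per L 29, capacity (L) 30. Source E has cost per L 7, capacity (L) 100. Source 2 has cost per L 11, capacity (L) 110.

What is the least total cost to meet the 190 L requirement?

970

Fill from the cheapest provider first.
Take 120 from Source Z at 4 → need 70 more.
Take 70 from Source E at 7 to finish.
Source 2, Source D, Source 26, Source 6, Source P: unused.
Cost = 120×4 + 70×7 = 970.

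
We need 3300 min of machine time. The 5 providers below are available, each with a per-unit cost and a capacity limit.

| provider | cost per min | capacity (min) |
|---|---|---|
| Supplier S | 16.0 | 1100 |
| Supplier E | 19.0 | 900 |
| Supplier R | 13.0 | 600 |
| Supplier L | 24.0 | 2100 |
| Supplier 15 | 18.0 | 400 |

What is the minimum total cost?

Cheapest first:
Supplier R at 13.0: take all 600 min → 2700 still needed.
Supplier S at 16.0: take all 1100 min → 1600 still needed.
Supplier 15 (18.0): use full 400 → 1200 min to go.
Supplier E (19.0): use full 900 → 300 min to go.
Supplier L at 24.0: take 300 of its 2100 → requirement met.
Cost = 600×13.0 + 1100×16.0 + 400×18.0 + 900×19.0 + 300×24.0 = 56900.

56900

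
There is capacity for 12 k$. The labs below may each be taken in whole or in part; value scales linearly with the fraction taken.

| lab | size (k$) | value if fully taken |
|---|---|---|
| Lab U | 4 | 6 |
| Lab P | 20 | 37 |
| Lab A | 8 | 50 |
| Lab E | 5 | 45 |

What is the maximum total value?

Best value per unit of size first: Lab E 45/5≈9, Lab A 50/8≈6.25, Lab P 37/20≈1.85, Lab U 6/4≈1.5.
Take all of Lab E (5 k$, value 45) — 7 k$ left.
Only 7 k$ remain; take 7/8 of Lab A for value 50×7/8 = 43.75.
Total value = 88.75.

88.75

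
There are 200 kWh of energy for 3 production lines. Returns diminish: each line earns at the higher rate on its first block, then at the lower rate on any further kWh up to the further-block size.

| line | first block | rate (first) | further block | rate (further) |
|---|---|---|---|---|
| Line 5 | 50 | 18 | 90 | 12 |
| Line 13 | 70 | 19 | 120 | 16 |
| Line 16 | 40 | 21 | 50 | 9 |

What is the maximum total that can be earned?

3710

Treat each block as its own option and order by rate: Line 16/first 21 > Line 13/first 19 > Line 5/first 18 > Line 13/second 16 > Line 5/second 12 > Line 16/second 9.
Line 16 first at 21: fill all 40 → 160 left.
Line 13/first (19): +70 → 90 left.
Line 5/first (18): +50 → 40 left.
40 remain; put them into Line 13 second at 16.
Total = 21×40 + 19×70 + 18×50 + 16×40 = 3710.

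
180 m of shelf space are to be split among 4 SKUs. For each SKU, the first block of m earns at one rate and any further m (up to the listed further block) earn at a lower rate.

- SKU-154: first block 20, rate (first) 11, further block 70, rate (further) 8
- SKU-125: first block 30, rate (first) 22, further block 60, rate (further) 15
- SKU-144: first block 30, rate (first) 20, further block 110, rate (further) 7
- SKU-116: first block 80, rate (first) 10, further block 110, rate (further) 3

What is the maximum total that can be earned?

Treat each block as its own option and order by rate: SKU-125/T1 22 > SKU-144/T1 20 > SKU-125/T2 15 > SKU-154/T1 11 > SKU-116/T1 10 > SKU-154/T2 8 > SKU-144/T2 7 > SKU-116/T2 3.
SKU-125/T1 (22): +30 ; 150 left.
SKU-144/T1 (20): +30 ; 120 left.
SKU-125 T2 at 15: fill all 60 ; 60 left.
SKU-154/T1 (11): +20 ; 40 left.
SKU-116/T1: +40 of 80 at 10; pool empty.
Total = 22×30 + 20×30 + 15×60 + 11×20 + 10×40 = 2780.

2780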